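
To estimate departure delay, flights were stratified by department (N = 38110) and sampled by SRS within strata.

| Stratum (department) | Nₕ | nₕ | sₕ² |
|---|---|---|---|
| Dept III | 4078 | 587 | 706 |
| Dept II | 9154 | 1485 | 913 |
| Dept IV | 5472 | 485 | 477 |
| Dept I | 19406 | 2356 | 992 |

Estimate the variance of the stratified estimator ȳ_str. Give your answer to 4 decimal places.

0.1559

Var(ȳ_str) = Σₕ Wₕ²(1 − fₕ)sₕ²/nₕ with Wₕ = Nₕ/N, N = 38110.
Dept III: Wₕ = 0.10700604; term = 0.10700604²·(1 − 0.14394311)·706/587 = 0.011789239.
Dept II: Wₕ = 0.24019942; term = 0.24019942²·(1 − 0.16222416)·913/1485 = 0.02971776.
Dept IV: Wₕ = 0.14358436; term = 0.14358436²·(1 − 0.08863304)·477/485 = 0.018479244.
Dept I: Wₕ = 0.50921018; term = 0.50921018²·(1 − 0.12140575)·992/2356 = 0.095922149.
Sum = 0.15590839.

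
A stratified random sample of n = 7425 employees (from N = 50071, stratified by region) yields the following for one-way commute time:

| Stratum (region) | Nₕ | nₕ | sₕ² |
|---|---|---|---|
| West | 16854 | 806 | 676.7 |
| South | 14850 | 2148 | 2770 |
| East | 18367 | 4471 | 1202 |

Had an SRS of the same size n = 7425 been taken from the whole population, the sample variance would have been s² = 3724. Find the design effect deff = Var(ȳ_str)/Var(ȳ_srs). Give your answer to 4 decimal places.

Var(ȳ_str) = Σ Wₕ²(1−fₕ)sₕ²/nₕ with Wₕ = Nₕ/50071:
  West: (16854/50071)²·(1−806/16854)·676.7/806 = 0.090575869
  South: (14850/50071)²·(1−2148/14850)·2770/2148 = 0.097022291
  East: (18367/50071)²·(1−4471/18367)·1202/4471 = 0.027368771
  → Var(ȳ_str) = 0.21496693.
Var(ȳ_srs) = (1 − 7425/50071)·3724/7425 = 0.42717443.
deff = 0.21496693 / 0.42717443 = 0.5032.

0.5032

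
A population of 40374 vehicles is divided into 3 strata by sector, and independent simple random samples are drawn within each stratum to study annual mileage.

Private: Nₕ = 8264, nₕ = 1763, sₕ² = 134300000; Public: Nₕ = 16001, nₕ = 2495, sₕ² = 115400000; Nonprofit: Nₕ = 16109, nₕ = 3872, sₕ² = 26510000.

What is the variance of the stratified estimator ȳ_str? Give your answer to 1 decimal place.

Var(ȳ_str) = Σₕ Wₕ²(1 − fₕ)sₕ²/nₕ with Wₕ = Nₕ/N, N = 40374.
Private: Wₕ = 0.20468618; term = 0.20468618²·(1 − 0.21333495)·134300000/1763 = 2510.6757.
Public: Wₕ = 0.39631941; term = 0.39631941²·(1 − 0.15592775)·115400000/2495 = 6132.0484.
Nonprofit: Wₕ = 0.39899440; term = 0.39899440²·(1 − 0.24036253)·26510000/3872 = 827.96955.
Sum = 9470.6937.

9470.7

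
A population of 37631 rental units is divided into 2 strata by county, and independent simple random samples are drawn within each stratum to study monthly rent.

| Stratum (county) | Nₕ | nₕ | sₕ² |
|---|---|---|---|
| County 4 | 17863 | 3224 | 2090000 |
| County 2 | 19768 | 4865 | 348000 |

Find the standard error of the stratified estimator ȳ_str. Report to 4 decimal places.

Var(ȳ_str) = Σₕ Wₕ²(1 − fₕ)sₕ²/nₕ with Wₕ = Nₕ/N, N = 37631.
County 4: Wₕ = 0.47468842; term = 0.47468842²·(1 − 0.18048480)·2090000/3224 = 119.70865.
County 2: Wₕ = 0.52531158; term = 0.52531158²·(1 − 0.24610482)·348000/4865 = 14.881315.
Sum = 134.58997.
SE = √(134.58997) = 11.6013.

11.6013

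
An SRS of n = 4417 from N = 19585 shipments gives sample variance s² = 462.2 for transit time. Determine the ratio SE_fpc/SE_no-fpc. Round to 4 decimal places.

f = n/N = 4417/19585 = 0.22552974.
SE_no-fpc = √(s²/n) = 0.32348286; SE_fpc = √((1−f)s²/n) = 0.28467783.
Ratio = √(1−f) = 0.88003992.

0.8800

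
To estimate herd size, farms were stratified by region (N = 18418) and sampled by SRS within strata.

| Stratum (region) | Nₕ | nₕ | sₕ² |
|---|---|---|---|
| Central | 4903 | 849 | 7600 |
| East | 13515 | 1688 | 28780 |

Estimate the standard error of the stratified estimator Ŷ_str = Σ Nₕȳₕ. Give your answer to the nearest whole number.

53881

Var(Ŷ_str) = Σₕ Nₕ²(1 − fₕ)sₕ²/nₕ.
Central: 4903²·(1 − 849/4903)·7600/849 = 1.7793097 × 10^8.
East: 13515²·(1 − 1688/13515)·28780/1688 = 2.7252666 × 10^9.
Sum = 2.9031976 × 10^9.
SE = √(2.9031976 × 10^9) = 53881.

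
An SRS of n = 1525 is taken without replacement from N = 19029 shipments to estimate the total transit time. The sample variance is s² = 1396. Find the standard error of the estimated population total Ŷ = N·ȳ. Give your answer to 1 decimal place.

17461.6

Var(Ŷ) = N²·Var(ȳ) = N²·(1 − n/N)·s²/n.
f = 1525/19029 = 0.08014084; Var(ȳ) = 0.91985916·1396/1525 = 0.84204812.
Var(Ŷ) = 19029² · 0.84204812 = 3.0490802 × 10^8.
SE(Ŷ) = √(3.0490802 × 10^8) = 17461.6.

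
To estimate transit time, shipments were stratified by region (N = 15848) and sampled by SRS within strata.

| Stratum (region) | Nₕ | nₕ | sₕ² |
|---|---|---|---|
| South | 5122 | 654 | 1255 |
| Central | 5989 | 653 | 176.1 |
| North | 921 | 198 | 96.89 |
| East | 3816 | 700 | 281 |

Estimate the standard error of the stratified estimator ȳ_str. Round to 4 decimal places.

0.4790

Var(ȳ_str) = Σₕ Wₕ²(1 − fₕ)sₕ²/nₕ with Wₕ = Nₕ/N, N = 15848.
South: Wₕ = 0.32319536; term = 0.32319536²·(1 − 0.12768450)·1255/654 = 0.17485167.
Central: Wₕ = 0.37790257; term = 0.37790257²·(1 − 0.10903323)·176.1/653 = 0.034313687.
North: Wₕ = 0.05811459; term = 0.05811459²·(1 − 0.21498371)·96.89/198 = 0.0012973668.
East: Wₕ = 0.24078748; term = 0.24078748²·(1 − 0.18343816)·281/700 = 0.019004882.
Sum = 0.22946761.
SE = √(0.22946761) = 0.4790.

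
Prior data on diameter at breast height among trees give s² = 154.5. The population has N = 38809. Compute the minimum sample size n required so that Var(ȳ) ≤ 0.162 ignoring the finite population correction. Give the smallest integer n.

954

Without fpc, n₀ = s²/D = 154.5/0.162 = 953.7037.
Rounding up, n = 954.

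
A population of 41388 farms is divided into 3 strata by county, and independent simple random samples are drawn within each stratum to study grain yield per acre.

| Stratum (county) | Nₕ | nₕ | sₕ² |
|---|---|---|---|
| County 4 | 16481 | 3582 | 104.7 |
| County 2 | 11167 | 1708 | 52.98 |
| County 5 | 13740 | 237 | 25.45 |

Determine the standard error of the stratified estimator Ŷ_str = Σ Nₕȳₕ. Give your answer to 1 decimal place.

Var(Ŷ_str) = Σₕ Nₕ²(1 − fₕ)sₕ²/nₕ.
County 4: 16481²·(1 − 3582/16481)·104.7/3582 = 6.2138491 × 10^6.
County 2: 11167²·(1 − 1708/11167)·52.98/1708 = 3.2764672 × 10^6.
County 5: 13740²·(1 − 237/13740)·25.45/237 = 1.9923078 × 10^7.
Sum = 2.9413394 × 10^7.
SE = √(2.9413394 × 10^7) = 5423.4.

5423.4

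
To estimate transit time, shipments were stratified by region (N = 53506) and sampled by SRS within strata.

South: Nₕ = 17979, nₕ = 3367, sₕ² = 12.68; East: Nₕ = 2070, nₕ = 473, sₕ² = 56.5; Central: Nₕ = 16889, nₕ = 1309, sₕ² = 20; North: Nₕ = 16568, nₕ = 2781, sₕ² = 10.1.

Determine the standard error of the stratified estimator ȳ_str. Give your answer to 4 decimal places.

0.0467

Var(ȳ_str) = Σₕ Wₕ²(1 − fₕ)sₕ²/nₕ with Wₕ = Nₕ/N, N = 53506.
South: Wₕ = 0.33601839; term = 0.33601839²·(1 − 0.18727404)·12.68/3367 = 3.4557822 × 10^-4.
East: Wₕ = 0.03868725; term = 0.03868725²·(1 − 0.22850242)·56.5/473 = 1.3792964 × 10^-4.
Central: Wₕ = 0.31564684; term = 0.31564684²·(1 − 0.07750607)·20/1309 = 0.0014042899.
North: Wₕ = 0.30964752; term = 0.30964752²·(1 − 0.16785369)·10.1/2781 = 2.8977124 × 10^-4.
Sum = 0.002177569.
SE = √(0.002177569) = 0.0467.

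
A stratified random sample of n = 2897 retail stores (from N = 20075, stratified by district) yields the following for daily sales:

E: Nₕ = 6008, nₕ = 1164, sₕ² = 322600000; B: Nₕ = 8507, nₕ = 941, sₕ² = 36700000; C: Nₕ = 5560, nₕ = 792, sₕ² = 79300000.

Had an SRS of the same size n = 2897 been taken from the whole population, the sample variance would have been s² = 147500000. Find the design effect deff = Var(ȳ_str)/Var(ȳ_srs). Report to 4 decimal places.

Var(ȳ_str) = Σ Wₕ²(1−fₕ)sₕ²/nₕ with Wₕ = Nₕ/20075:
  E: (6008/20075)²·(1−1164/6008)·322600000/1164 = 20014.02
  B: (8507/20075)²·(1−941/8507)·36700000/941 = 6228.8533
  C: (5560/20075)²·(1−792/5560)·79300000/792 = 6586.3975
  → Var(ȳ_str) = 32829.271.
Var(ȳ_srs) = (1 − 2897/20075)·147500000/2897 = 43567.292.
deff = 32829.271 / 43567.292 = 0.7535.

0.7535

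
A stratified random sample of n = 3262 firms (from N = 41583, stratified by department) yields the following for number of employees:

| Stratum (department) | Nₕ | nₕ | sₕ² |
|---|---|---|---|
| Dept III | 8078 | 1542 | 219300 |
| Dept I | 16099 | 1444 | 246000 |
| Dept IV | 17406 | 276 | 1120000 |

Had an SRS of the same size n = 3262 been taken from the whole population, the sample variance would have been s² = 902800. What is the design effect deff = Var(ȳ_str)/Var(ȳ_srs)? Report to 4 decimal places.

Var(ȳ_str) = Σ Wₕ²(1−fₕ)sₕ²/nₕ with Wₕ = Nₕ/41583:
  Dept III: (8078/41583)²·(1−1542/8078)·219300/1542 = 4.3424869
  Dept I: (16099/41583)²·(1−1444/16099)·246000/1444 = 23.244542
  Dept IV: (17406/41583)²·(1−276/17406)·1120000/276 = 699.73508
  → Var(ȳ_str) = 727.32211.
Var(ȳ_srs) = (1 − 3262/41583)·902800/3262 = 255.05193.
deff = 727.32211 / 255.05193 = 2.8517.

2.8517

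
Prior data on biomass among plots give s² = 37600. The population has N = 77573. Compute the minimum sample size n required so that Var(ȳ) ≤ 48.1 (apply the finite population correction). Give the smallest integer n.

Without fpc, n₀ = s²/D = 37600/48.1 = 781.7048.
With fpc, (1 − n/N)·s²/n ≤ D requires n ≥ n₀/(1 + n₀/N) = 781.7048/(1 + 781.7048/77573) = 773.9061.
Rounding up, n = 774.

774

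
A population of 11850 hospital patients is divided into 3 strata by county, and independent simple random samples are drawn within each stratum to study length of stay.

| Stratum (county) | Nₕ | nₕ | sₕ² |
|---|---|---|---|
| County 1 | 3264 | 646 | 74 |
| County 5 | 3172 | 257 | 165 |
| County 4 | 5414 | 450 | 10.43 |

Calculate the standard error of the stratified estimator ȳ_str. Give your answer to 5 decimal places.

0.23169

Var(ȳ_str) = Σₕ Wₕ²(1 − fₕ)sₕ²/nₕ with Wₕ = Nₕ/N, N = 11850.
County 1: Wₕ = 0.27544304; term = 0.27544304²·(1 − 0.19791667)·74/646 = 0.0069707947.
County 5: Wₕ = 0.26767932; term = 0.26767932²·(1 − 0.08102144)·165/257 = 0.042275218.
County 4: Wₕ = 0.45687764; term = 0.45687764²·(1 − 0.08311784)·10.43/450 = 0.0044359344.
Sum = 0.053681947.
SE = √(0.053681947) = 0.23169.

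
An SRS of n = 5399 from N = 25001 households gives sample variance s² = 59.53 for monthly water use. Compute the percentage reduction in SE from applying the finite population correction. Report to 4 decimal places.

11.4535

f = n/N = 5399/25001 = 0.21595136.
SE_no-fpc = √(s²/n) = 0.10500531; SE_fpc = √((1−f)s²/n) = 0.092978552.
Ratio = √(1−f) = 0.88546521. Reduction = 100·(1 − 0.88546521) = 11.4535%.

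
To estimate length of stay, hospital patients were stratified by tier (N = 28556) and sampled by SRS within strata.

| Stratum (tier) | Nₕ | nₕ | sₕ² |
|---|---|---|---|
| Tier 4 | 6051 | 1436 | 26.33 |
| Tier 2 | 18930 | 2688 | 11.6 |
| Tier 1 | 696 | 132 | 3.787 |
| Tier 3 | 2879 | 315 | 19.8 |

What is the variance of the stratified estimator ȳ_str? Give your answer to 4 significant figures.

Var(ȳ_str) = Σₕ Wₕ²(1 − fₕ)sₕ²/nₕ with Wₕ = Nₕ/N, N = 28556.
Tier 4: Wₕ = 0.21189943; term = 0.21189943²·(1 − 0.23731615)·26.33/1436 = 6.2791453 × 10^-4.
Tier 2: Wₕ = 0.66290797; term = 0.66290797²·(1 − 0.14199683)·11.6/2688 = 0.0016271369.
Tier 1: Wₕ = 0.02437316; term = 0.02437316²·(1 − 0.18965517)·3.787/132 = 1.3810677 × 10^-5.
Tier 3: Wₕ = 0.10081944; term = 0.10081944²·(1 − 0.10941299)·19.8/315 = 5.6900958 × 10^-4.
Sum = 0.0028378717.

0.002838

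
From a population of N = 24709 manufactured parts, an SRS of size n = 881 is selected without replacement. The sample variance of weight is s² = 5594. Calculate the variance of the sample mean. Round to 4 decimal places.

6.1232

Under SRS without replacement, Var(ȳ) = (1 − f)·s²/n with f = n/N = 881/24709 = 0.03565502.
Var(ȳ) = (1 − 0.03565502)·5594/881 = 0.96434498·6.3496027 = 6.1232075.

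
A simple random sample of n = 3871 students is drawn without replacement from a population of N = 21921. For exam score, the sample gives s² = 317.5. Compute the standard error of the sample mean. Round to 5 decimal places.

0.25988

Under SRS without replacement, Var(ȳ) = (1 − f)·s²/n with f = n/N = 3871/21921 = 0.17658866.
Var(ȳ) = (1 − 0.17658866)·317.5/3871 = 0.82341134·0.08202015 = 0.067536322.
SE(ȳ) = √(0.067536322) = 0.25988.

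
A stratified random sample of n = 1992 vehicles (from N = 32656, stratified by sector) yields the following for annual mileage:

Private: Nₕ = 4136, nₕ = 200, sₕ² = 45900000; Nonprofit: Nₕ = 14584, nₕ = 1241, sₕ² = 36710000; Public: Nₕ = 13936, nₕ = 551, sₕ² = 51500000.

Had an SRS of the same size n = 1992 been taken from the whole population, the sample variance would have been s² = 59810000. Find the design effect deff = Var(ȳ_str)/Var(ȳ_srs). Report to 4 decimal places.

0.8956

Var(ȳ_str) = Σ Wₕ²(1−fₕ)sₕ²/nₕ with Wₕ = Nₕ/32656:
  Private: (4136/32656)²·(1−200/4136)·45900000/200 = 3503.421
  Nonprofit: (14584/32656)²·(1−1241/14584)·36710000/1241 = 5397.7998
  Public: (13936/32656)²·(1−551/13936)·51500000/551 = 16348.811
  → Var(ȳ_str) = 25250.032.
Var(ȳ_srs) = (1 − 1992/32656)·59810000/1992 = 28193.584.
deff = 25250.032 / 28193.584 = 0.8956.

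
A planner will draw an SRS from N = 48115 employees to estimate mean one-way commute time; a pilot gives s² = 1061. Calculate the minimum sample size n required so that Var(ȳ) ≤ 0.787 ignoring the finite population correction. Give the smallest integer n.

1349

Without fpc, n₀ = s²/D = 1061/0.787 = 1348.1576.
Rounding up, n = 1349.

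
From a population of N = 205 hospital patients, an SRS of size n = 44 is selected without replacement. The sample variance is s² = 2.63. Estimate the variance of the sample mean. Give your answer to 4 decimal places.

0.0469

Under SRS without replacement, Var(ȳ) = (1 − f)·s²/n with f = n/N = 44/205 = 0.21463415.
Var(ȳ) = (1 − 0.21463415)·2.63/44 = 0.78536585·0.059772727 = 0.046943459.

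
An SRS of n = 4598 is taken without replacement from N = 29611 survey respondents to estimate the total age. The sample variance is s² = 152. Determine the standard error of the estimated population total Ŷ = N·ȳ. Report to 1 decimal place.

Var(Ŷ) = N²·Var(ȳ) = N²·(1 − n/N)·s²/n.
f = 4598/29611 = 0.15528013; Var(ȳ) = 0.84471987·152/4598 = 0.027924624.
Var(Ŷ) = 29611² · 0.027924624 = 2.4484626 × 10^7.
SE(Ŷ) = √(2.4484626 × 10^7) = 4948.2.

4948.2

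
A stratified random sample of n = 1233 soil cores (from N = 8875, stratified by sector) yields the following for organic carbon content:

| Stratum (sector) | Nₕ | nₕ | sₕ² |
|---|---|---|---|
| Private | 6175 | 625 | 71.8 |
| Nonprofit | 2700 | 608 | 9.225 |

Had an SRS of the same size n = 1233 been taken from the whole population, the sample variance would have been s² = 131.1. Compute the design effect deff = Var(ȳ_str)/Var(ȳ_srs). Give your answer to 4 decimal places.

Var(ȳ_str) = Σ Wₕ²(1−fₕ)sₕ²/nₕ with Wₕ = Nₕ/8875:
  Private: (6175/8875)²·(1−625/6175)·71.8/625 = 0.049984764
  Nonprofit: (2700/8875)²·(1−608/2700)·9.225/608 = 0.0010880567
  → Var(ȳ_str) = 0.051072821.
Var(ȳ_srs) = (1 − 1233/8875)·131.1/1233 = 0.091554203.
deff = 0.051072821 / 0.091554203 = 0.5578.

0.5578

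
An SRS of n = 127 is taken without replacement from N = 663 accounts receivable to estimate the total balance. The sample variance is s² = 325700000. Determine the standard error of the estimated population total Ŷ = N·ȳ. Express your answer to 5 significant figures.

Var(Ŷ) = N²·Var(ȳ) = N²·(1 − n/N)·s²/n.
f = 127/663 = 0.19155354; Var(ȳ) = 0.80844646·325700000/127 = 2.073315 × 10^6.
Var(Ŷ) = 663² · (2.073315 × 10^6) = 9.11365 × 10^11.
SE(Ŷ) = √(9.11365 × 10^11) = 954650.

954650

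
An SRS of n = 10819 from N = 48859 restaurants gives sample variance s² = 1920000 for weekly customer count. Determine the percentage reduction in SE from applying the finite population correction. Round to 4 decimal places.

11.7636

f = n/N = 10819/48859 = 0.22143310.
SE_no-fpc = √(s²/n) = 13.32162; SE_fpc = √((1−f)s²/n) = 11.754523.
Ratio = √(1−f) = 0.88236438. Reduction = 100·(1 − 0.88236438) = 11.7636%.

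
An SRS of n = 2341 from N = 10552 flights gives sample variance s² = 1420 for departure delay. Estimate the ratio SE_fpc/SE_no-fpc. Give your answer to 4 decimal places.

0.8821

f = n/N = 2341/10552 = 0.22185368.
SE_no-fpc = √(s²/n) = 0.77883142; SE_fpc = √((1−f)s²/n) = 0.68702747.
Ratio = √(1−f) = 0.88212602.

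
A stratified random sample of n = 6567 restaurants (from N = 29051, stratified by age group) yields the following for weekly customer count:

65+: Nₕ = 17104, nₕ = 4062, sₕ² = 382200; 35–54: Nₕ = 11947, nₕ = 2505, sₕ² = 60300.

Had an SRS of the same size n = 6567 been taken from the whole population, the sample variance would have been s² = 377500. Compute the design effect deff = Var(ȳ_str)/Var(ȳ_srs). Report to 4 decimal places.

0.6313

Var(ȳ_str) = Σ Wₕ²(1−fₕ)sₕ²/nₕ with Wₕ = Nₕ/29051:
  65+: (17104/29051)²·(1−4062/17104)·382200/4062 = 24.869696
  35–54: (11947/29051)²·(1−2505/11947)·60300/2505 = 3.2174386
  → Var(ȳ_str) = 28.087135.
Var(ȳ_srs) = (1 − 6567/29051)·377500/6567 = 44.490002.
deff = 28.087135 / 44.490002 = 0.6313.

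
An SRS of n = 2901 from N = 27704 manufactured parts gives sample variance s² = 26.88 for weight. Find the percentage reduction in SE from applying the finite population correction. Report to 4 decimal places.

f = n/N = 2901/27704 = 0.10471412.
SE_no-fpc = √(s²/n) = 0.096258872; SE_fpc = √((1−f)s²/n) = 0.091079709.
Ratio = √(1−f) = 0.94619548. Reduction = 100·(1 − 0.94619548) = 5.3805%.

5.3805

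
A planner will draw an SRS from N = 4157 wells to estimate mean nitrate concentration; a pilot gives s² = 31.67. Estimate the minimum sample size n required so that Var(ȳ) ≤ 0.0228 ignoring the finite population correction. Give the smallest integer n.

1390

Without fpc, n₀ = s²/D = 31.67/0.0228 = 1389.0351.
Rounding up, n = 1390.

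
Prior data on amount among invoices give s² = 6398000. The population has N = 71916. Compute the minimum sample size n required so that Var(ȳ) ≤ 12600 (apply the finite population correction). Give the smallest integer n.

505

Without fpc, n₀ = s²/D = 6398000/12600 = 507.7778.
With fpc, (1 − n/N)·s²/n ≤ D requires n ≥ n₀/(1 + n₀/N) = 507.7778/(1 + 507.7778/71916) = 504.2177.
Rounding up, n = 505.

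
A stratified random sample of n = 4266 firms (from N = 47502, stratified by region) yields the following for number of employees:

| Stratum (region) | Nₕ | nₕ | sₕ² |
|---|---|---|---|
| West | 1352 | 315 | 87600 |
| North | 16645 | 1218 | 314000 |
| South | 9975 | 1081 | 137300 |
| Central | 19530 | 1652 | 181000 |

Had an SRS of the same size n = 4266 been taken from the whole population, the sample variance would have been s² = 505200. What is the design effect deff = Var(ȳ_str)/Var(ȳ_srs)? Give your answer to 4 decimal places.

0.4774

Var(ȳ_str) = Σ Wₕ²(1−fₕ)sₕ²/nₕ with Wₕ = Nₕ/47502:
  West: (1352/47502)²·(1−315/1352)·87600/315 = 0.17279263
  North: (16645/47502)²·(1−1218/16645)·314000/1218 = 29.33755
  South: (9975/47502)²·(1−1081/9975)·137300/1081 = 4.9937993
  Central: (19530/47502)²·(1−1652/19530)·181000/1652 = 16.953756
  → Var(ȳ_str) = 51.457898.
Var(ȳ_srs) = (1 − 4266/47502)·505200/4266 = 107.78941.
deff = 51.457898 / 107.78941 = 0.4774.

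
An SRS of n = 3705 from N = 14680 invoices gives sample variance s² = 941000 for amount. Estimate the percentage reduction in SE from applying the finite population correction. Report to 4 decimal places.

13.5352

f = n/N = 3705/14680 = 0.25238420.
SE_no-fpc = √(s²/n) = 15.936785; SE_fpc = √((1−f)s²/n) = 13.779706.
Ratio = √(1−f) = 0.86464779. Reduction = 100·(1 − 0.86464779) = 13.5352%.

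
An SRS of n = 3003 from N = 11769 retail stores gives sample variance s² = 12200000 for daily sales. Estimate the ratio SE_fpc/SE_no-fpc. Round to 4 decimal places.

0.8630

f = n/N = 3003/11769 = 0.25516187.
SE_no-fpc = √(s²/n) = 63.73856; SE_fpc = √((1−f)s²/n) = 55.00893.
Ratio = √(1−f) = 0.86304005.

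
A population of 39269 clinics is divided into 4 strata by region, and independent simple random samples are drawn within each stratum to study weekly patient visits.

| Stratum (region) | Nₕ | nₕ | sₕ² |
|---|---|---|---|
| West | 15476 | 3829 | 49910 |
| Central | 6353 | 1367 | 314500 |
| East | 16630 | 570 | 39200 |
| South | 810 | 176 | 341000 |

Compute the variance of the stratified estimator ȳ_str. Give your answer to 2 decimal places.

Var(ȳ_str) = Σₕ Wₕ²(1 − fₕ)sₕ²/nₕ with Wₕ = Nₕ/N, N = 39269.
West: Wₕ = 0.39410222; term = 0.39410222²·(1 − 0.24741535)·49910/3829 = 1.5236153.
Central: Wₕ = 0.16178156; term = 0.16178156²·(1 − 0.21517393)·314500/1367 = 4.7258897.
East: Wₕ = 0.42348927; term = 0.42348927²·(1 − 0.03427541)·39200/570 = 11.91103.
South: Wₕ = 0.02062696; term = 0.02062696²·(1 − 0.21728395)·341000/176 = 0.6452326.
Sum = 18.805768.

18.81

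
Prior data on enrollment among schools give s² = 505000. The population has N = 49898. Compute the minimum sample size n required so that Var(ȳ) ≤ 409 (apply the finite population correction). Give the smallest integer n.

Without fpc, n₀ = s²/D = 505000/409 = 1234.7188.
With fpc, (1 − n/N)·s²/n ≤ D requires n ≥ n₀/(1 + n₀/N) = 1234.7188/(1 + 1234.7188/49898) = 1204.9036.
Rounding up, n = 1205.

1205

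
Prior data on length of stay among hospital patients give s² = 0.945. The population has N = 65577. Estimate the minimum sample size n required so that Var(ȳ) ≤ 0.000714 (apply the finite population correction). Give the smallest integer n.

1298

Without fpc, n₀ = s²/D = 0.945/0.000714 = 1323.5294.
With fpc, (1 − n/N)·s²/n ≤ D requires n ≥ n₀/(1 + n₀/N) = 1323.5294/(1 + 1323.5294/65577) = 1297.3453.
Rounding up, n = 1298.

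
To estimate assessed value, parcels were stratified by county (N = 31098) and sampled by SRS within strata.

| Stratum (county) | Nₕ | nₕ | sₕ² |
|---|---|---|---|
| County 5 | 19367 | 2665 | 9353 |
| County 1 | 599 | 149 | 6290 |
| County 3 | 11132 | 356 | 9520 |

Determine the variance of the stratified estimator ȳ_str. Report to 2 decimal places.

Var(ȳ_str) = Σₕ Wₕ²(1 − fₕ)sₕ²/nₕ with Wₕ = Nₕ/N, N = 31098.
County 5: Wₕ = 0.62277317; term = 0.62277317²·(1 − 0.13760520)·9353/2665 = 1.173869.
County 1: Wₕ = 0.01926169; term = 0.01926169²·(1 − 0.24874791)·6290/149 = 0.01176627.
County 3: Wₕ = 0.35796514; term = 0.35796514²·(1 − 0.03197988)·9520/356 = 3.3170561.
Sum = 4.5026914.

4.50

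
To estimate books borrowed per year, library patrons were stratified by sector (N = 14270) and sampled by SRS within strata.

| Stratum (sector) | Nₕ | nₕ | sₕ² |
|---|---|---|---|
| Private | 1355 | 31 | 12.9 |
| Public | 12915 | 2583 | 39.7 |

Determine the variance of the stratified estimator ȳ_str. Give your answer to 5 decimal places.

0.01374

Var(ȳ_str) = Σₕ Wₕ²(1 − fₕ)sₕ²/nₕ with Wₕ = Nₕ/N, N = 14270.
Private: Wₕ = 0.09495445; term = 0.09495445²·(1 − 0.02287823)·12.9/31 = 0.0036661257.
Public: Wₕ = 0.90504555; term = 0.90504555²·(1 − 0.20000000)·39.7/2583 = 0.010071565.
Sum = 0.013737691.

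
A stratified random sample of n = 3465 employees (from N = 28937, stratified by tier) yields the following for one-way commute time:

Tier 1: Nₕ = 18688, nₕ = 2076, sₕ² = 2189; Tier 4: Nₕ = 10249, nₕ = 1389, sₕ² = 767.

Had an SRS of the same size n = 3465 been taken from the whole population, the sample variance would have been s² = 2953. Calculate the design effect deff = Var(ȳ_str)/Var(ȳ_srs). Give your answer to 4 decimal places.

Var(ȳ_str) = Σ Wₕ²(1−fₕ)sₕ²/nₕ with Wₕ = Nₕ/28937:
  Tier 1: (18688/28937)²·(1−2076/18688)·2189/2076 = 0.39092744
  Tier 4: (10249/28937)²·(1−1389/10249)·767/1389 = 0.059882693
  → Var(ȳ_str) = 0.45081013.
Var(ȳ_srs) = (1 − 3465/28937)·2953/3465 = 0.75018737.
deff = 0.45081013 / 0.75018737 = 0.6009.

0.6009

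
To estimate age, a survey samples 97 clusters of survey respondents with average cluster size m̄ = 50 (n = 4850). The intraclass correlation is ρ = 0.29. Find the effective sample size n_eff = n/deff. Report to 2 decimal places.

318.87

deff = 1 + (50 − 1)·0.29 = 1 + 14.21 = 15.21.
n_eff = 4850 / 15.21 = 318.87.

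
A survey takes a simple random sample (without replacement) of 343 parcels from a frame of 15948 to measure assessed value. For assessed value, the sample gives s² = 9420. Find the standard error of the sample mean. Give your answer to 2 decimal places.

Under SRS without replacement, Var(ȳ) = (1 − f)·s²/n with f = n/N = 343/15948 = 0.02150740.
Var(ȳ) = (1 − 0.02150740)·9420/343 = 0.97849260·27.463557 = 26.872887.
SE(ȳ) = √(26.872887) = 5.18.

5.18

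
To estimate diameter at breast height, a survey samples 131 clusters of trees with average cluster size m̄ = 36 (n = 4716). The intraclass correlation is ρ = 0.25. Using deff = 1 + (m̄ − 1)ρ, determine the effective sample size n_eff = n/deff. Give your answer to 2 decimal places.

483.69

deff = 1 + (36 − 1)·0.25 = 1 + 8.75 = 9.75.
n_eff = 4716 / 9.75 = 483.69.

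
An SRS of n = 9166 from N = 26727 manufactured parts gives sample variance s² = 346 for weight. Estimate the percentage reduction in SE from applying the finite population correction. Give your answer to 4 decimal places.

18.9413

f = n/N = 9166/26727 = 0.34294908.
SE_no-fpc = √(s²/n) = 0.19428896; SE_fpc = √((1−f)s²/n) = 0.15748806.
Ratio = √(1−f) = 0.81058678. Reduction = 100·(1 − 0.81058678) = 18.9413%.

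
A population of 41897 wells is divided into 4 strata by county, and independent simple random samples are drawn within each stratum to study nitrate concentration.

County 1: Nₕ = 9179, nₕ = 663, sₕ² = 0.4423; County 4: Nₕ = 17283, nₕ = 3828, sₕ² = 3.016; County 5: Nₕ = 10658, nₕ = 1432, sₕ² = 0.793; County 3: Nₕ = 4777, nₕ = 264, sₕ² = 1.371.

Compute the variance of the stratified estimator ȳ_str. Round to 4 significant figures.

2.289 × 10^-4

Var(ȳ_str) = Σₕ Wₕ²(1 − fₕ)sₕ²/nₕ with Wₕ = Nₕ/N, N = 41897.
County 1: Wₕ = 0.21908490; term = 0.21908490²·(1 − 0.07223009)·0.4423/663 = 2.9707669 × 10^-5.
County 4: Wₕ = 0.41251164; term = 0.41251164²·(1 − 0.22148932)·3.016/3828 = 1.0437498 × 10^-4.
County 5: Wₕ = 0.25438576; term = 0.25438576²·(1 − 0.13435917)·0.793/1432 = 3.1020835 × 10^-5.
County 3: Wₕ = 0.11401771; term = 0.11401771²·(1 − 0.05526481)·1.371/264 = 6.3780548 × 10^-5.
Sum = 2.2888403 × 10^-4.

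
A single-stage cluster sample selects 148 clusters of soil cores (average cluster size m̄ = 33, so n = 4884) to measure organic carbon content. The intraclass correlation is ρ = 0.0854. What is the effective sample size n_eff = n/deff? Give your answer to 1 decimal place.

deff = 1 + (33 − 1)·0.0854 = 1 + 2.7328 = 3.7328.
n_eff = 4884 / 3.7328 = 1308.4.

1308.4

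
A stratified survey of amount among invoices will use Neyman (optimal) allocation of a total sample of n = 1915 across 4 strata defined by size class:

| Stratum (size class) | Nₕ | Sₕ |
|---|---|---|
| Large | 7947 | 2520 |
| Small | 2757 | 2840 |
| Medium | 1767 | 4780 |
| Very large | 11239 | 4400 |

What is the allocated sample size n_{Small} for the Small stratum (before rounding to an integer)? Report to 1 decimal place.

174.9

Neyman allocation: nₕ = n·NₕSₕ / Σⱼ NⱼSⱼ.
Σ NⱼSⱼ = 7947·2520 + 2757·2840 + 1767·4780 + 11239·4400 = 8.575418 × 10^7.
n_{Small} = 1915·2757·2840 / (8.575418 × 10^7) = 174.9.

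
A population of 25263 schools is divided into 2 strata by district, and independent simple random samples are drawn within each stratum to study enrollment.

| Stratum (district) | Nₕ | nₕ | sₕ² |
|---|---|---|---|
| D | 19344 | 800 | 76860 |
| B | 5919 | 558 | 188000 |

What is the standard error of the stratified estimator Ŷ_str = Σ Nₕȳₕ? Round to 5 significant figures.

212500

Var(Ŷ_str) = Σₕ Nₕ²(1 − fₕ)sₕ²/nₕ.
D: 19344²·(1 − 800/19344)·76860/800 = 3.4463557 × 10^10.
B: 5919²·(1 − 558/5919)·188000/558 = 1.0690987 × 10^10.
Sum = 4.5154544 × 10^10.
SE = √(4.5154544 × 10^10) = 212500.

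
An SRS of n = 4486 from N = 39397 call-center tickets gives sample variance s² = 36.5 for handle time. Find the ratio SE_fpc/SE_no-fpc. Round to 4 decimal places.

0.9413

f = n/N = 4486/39397 = 0.11386654.
SE_no-fpc = √(s²/n) = 0.090202131; SE_fpc = √((1−f)s²/n) = 0.084911471.
Ratio = √(1−f) = 0.94134662.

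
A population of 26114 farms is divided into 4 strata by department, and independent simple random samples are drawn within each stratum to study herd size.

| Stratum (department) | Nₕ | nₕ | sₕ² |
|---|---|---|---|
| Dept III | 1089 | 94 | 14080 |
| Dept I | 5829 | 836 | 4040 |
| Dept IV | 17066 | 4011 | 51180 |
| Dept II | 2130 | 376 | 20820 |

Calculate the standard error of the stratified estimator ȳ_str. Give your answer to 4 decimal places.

Var(ȳ_str) = Σₕ Wₕ²(1 − fₕ)sₕ²/nₕ with Wₕ = Nₕ/N, N = 26114.
Dept III: Wₕ = 0.04170177; term = 0.04170177²·(1 − 0.08631772)·14080/94 = 0.2380011.
Dept I: Wₕ = 0.22321360; term = 0.22321360²·(1 − 0.14342083)·4040/836 = 0.20624523.
Dept IV: Wₕ = 0.65351919; term = 0.65351919²·(1 − 0.23502871)·51180/4011 = 4.1687844.
Dept II: Wₕ = 0.08156544; term = 0.08156544²·(1 − 0.17652582)·20820/376 = 0.30335787.
Sum = 4.9163886.
SE = √(4.9163886) = 2.2173.

2.2173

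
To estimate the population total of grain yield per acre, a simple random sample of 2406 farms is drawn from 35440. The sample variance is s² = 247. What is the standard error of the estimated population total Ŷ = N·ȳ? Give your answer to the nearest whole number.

Var(Ŷ) = N²·Var(ȳ) = N²·(1 − n/N)·s²/n.
f = 2406/35440 = 0.06788939; Var(ȳ) = 0.93211061·247/2406 = 0.095690491.
Var(Ŷ) = 35440² · 0.095690491 = 1.2018664 × 10^8.
SE(Ŷ) = √(1.2018664 × 10^8) = 10963.

10963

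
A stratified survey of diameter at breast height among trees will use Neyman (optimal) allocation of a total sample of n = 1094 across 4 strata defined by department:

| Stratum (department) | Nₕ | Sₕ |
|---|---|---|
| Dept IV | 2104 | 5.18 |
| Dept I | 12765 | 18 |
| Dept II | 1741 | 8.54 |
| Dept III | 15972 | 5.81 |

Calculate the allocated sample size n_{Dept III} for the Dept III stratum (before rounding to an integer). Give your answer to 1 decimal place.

Neyman allocation: nₕ = n·NₕSₕ / Σⱼ NⱼSⱼ.
Σ NⱼSⱼ = 2104·5.18 + 12765·18 + 1741·8.54 + 15972·5.81 = 348334.18.
n_{Dept III} = 1094·15972·5.81 / 348334.18 = 291.4.

291.4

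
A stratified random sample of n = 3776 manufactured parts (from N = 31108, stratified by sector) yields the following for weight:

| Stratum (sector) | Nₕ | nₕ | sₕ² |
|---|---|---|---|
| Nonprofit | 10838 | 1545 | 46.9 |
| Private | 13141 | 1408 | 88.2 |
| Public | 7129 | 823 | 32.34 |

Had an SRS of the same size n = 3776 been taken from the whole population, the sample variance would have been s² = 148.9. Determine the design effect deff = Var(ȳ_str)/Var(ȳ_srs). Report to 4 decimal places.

Var(ȳ_str) = Σ Wₕ²(1−fₕ)sₕ²/nₕ with Wₕ = Nₕ/31108:
  Nonprofit: (10838/31108)²·(1−1545/10838)·46.9/1545 = 0.0031594047
  Private: (13141/31108)²·(1−1408/13141)·88.2/1408 = 0.0099806594
  Public: (7129/31108)²·(1−823/7129)·32.34/823 = 0.0018254863
  → Var(ȳ_str) = 0.01496555.
Var(ȳ_srs) = (1 − 3776/31108)·148.9/3776 = 0.034646713.
deff = 0.01496555 / 0.034646713 = 0.4319.

0.4319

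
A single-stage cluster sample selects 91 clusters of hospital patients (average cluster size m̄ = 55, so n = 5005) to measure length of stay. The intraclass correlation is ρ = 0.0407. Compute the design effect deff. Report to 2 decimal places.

3.20

deff = 1 + (55 − 1)·0.0407 = 1 + 2.1978 = 3.1978.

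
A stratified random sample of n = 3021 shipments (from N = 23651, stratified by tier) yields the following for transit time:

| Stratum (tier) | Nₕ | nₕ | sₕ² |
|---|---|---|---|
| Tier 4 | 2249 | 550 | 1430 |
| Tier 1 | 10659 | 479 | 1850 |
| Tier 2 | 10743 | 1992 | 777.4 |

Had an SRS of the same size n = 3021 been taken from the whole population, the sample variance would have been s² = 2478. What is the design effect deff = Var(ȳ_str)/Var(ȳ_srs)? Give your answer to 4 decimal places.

Var(ȳ_str) = Σ Wₕ²(1−fₕ)sₕ²/nₕ with Wₕ = Nₕ/23651:
  Tier 4: (2249/23651)²·(1−550/2249)·1430/550 = 0.017760581
  Tier 1: (10659/23651)²·(1−479/10659)·1850/479 = 0.74920633
  Tier 2: (10743/23651)²·(1−1992/10743)·777.4/1992 = 0.065590274
  → Var(ȳ_str) = 0.83255719.
Var(ȳ_srs) = (1 − 3021/23651)·2478/3021 = 0.71548461.
deff = 0.83255719 / 0.71548461 = 1.1636.

1.1636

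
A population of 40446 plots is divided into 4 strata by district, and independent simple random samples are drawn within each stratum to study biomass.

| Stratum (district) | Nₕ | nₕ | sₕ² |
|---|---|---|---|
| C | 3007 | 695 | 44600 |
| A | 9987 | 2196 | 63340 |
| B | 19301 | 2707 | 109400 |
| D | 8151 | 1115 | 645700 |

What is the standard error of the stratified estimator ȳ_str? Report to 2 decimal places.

5.46

Var(ȳ_str) = Σₕ Wₕ²(1 − fₕ)sₕ²/nₕ with Wₕ = Nₕ/N, N = 40446.
C: Wₕ = 0.07434604; term = 0.07434604²·(1 − 0.23112737)·44600/695 = 0.27272199.
A: Wₕ = 0.24692182; term = 0.24692182²·(1 − 0.21988585)·63340/2196 = 1.3719012.
B: Wₕ = 0.47720417; term = 0.47720417²·(1 − 0.14025180)·109400/2707 = 7.9124104.
D: Wₕ = 0.20152796; term = 0.20152796²·(1 − 0.13679303)·645700/1115 = 20.302125.
Sum = 29.859159.
SE = √(29.859159) = 5.46.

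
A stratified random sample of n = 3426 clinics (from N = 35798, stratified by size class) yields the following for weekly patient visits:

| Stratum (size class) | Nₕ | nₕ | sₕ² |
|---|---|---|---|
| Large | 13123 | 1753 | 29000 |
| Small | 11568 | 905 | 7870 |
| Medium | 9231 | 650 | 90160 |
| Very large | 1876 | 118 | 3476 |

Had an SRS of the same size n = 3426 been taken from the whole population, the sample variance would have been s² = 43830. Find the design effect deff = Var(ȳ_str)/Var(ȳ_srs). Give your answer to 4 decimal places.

0.9865

Var(ȳ_str) = Σ Wₕ²(1−fₕ)sₕ²/nₕ with Wₕ = Nₕ/35798:
  Large: (13123/35798)²·(1−1753/13123)·29000/1753 = 1.9261591
  Small: (11568/35798)²·(1−905/11568)·7870/905 = 0.8370402
  Medium: (9231/35798)²·(1−650/9231)·90160/650 = 8.5737274
  Very large: (1876/35798)²·(1−118/1876)·3476/118 = 0.07581095
  → Var(ȳ_str) = 11.412738.
Var(ȳ_srs) = (1 − 3426/35798)·43830/3426 = 11.568975.
deff = 11.412738 / 11.568975 = 0.9865.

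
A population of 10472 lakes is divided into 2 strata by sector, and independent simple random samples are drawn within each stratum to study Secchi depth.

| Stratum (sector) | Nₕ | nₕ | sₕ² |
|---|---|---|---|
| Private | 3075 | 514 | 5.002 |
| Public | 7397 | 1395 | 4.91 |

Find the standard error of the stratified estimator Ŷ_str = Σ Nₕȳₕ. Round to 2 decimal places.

482.60

Var(Ŷ_str) = Σₕ Nₕ²(1 − fₕ)sₕ²/nₕ.
Private: 3075²·(1 − 514/3075)·5.002/514 = 76636.43.
Public: 7397²·(1 − 1395/7397)·4.91/1395 = 156263.98.
Sum = 232900.41.
SE = √(232900.41) = 482.60.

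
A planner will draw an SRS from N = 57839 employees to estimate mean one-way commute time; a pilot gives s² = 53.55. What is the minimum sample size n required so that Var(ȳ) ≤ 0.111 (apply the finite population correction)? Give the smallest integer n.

Without fpc, n₀ = s²/D = 53.55/0.111 = 482.4324.
With fpc, (1 − n/N)·s²/n ≤ D requires n ≥ n₀/(1 + n₀/N) = 482.4324/(1 + 482.4324/57839) = 478.4417.
Rounding up, n = 479.

479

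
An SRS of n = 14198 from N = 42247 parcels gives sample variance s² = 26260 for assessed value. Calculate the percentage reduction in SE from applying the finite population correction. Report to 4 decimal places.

f = n/N = 14198/42247 = 0.33607120.
SE_no-fpc = √(s²/n) = 1.3599839; SE_fpc = √((1−f)s²/n) = 1.1081397.
Ratio = √(1−f) = 0.81481826. Reduction = 100·(1 − 0.81481826) = 18.5182%.

18.5182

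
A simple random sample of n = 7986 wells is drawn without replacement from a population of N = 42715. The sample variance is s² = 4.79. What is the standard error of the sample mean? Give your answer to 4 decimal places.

Under SRS without replacement, Var(ȳ) = (1 − f)·s²/n with f = n/N = 7986/42715 = 0.18696008.
Var(ȳ) = (1 − 0.18696008)·4.79/7986 = 0.81303992·5.9979965 × 10^-4 = 4.8766106 × 10^-4.
SE(ȳ) = √(4.8766106 × 10^-4) = 0.0221.

0.0221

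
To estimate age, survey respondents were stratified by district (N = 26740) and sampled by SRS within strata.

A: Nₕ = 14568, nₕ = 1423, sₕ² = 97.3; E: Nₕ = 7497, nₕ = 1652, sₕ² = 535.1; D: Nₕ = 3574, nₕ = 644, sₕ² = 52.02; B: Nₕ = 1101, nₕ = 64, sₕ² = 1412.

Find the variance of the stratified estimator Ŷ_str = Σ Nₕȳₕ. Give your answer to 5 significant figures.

Var(Ŷ_str) = Σₕ Nₕ²(1 − fₕ)sₕ²/nₕ.
A: 14568²·(1 − 1423/14568)·97.3/1423 = 1.3093883 × 10^7.
E: 7497²·(1 − 1652/7497)·535.1/1652 = 1.4193743 × 10^7.
D: 3574²·(1 − 644/3574)·52.02/644 = 845875.9.
B: 1101²·(1 − 64/1101)·1412/64 = 2.5189573 × 10^7.
Sum = 5.3323075 × 10^7.

5.3323 × 10^7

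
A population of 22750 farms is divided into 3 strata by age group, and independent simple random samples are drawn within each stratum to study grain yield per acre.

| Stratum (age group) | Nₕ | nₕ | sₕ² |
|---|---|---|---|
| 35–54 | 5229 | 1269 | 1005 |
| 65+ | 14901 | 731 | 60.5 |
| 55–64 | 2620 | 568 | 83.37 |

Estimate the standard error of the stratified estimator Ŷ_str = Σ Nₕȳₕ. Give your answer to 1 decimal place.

5887.6

Var(Ŷ_str) = Σₕ Nₕ²(1 − fₕ)sₕ²/nₕ.
35–54: 5229²·(1 − 1269/5229)·1005/1269 = 1.6399034 × 10^7.
65+: 14901²·(1 − 731/14901)·60.5/731 = 1.7475245 × 10^7.
55–64: 2620²·(1 − 568/2620)·83.37/568 = 789114.66.
Sum = 3.4663394 × 10^7.
SE = √(3.4663394 × 10^7) = 5887.6.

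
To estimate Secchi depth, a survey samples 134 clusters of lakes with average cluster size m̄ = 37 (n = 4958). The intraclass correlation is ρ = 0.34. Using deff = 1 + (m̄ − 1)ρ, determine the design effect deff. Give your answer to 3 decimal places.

deff = 1 + (37 − 1)·0.34 = 1 + 12.24 = 13.24.

13.240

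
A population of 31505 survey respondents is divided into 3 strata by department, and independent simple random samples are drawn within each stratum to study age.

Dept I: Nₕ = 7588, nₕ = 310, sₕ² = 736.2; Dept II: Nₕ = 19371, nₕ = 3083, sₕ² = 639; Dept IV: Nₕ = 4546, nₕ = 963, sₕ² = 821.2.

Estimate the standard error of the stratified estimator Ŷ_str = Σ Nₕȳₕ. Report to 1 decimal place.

14506.4

Var(Ŷ_str) = Σₕ Nₕ²(1 − fₕ)sₕ²/nₕ.
Dept I: 7588²·(1 − 310/7588)·736.2/310 = 1.3115157 × 10^8.
Dept II: 19371²·(1 − 3083/19371)·639/3083 = 6.539539 × 10^7.
Dept IV: 4546²·(1 − 963/4546)·821.2/963 = 1.3889893 × 10^7.
Sum = 2.1043685 × 10^8.
SE = √(2.1043685 × 10^8) = 14506.4.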